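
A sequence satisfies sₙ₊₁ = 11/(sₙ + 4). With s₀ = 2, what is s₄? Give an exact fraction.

2266/1209

s₁ = 11/(2 + 4) = 11/6.
s₂ = 11/(11/6 + 4) = 66/35.
s₃ = 11/(66/35 + 4) = 385/206.
s₄ = 11/(385/206 + 4) = 2266/1209.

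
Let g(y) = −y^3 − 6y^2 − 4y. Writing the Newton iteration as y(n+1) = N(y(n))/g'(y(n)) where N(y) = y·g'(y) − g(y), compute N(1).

g'(y) = −3y^2 − 12y − 4.
N(y) = y·g'(y) − g(y) = y·(−3y^2 − 12y − 4) − (−y^3 − 6y^2 − 4y) = −2y^3 − 6y^2.
N(1) = −8.

−8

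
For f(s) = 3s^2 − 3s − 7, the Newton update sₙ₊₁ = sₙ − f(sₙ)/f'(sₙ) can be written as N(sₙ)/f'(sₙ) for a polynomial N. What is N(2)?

19

f'(s) = 6s − 3.
N(s) = s·f'(s) − f(s) = s·(6s − 3) − (3s^2 − 3s − 7) = 3s^2 + 7.
N(2) = 19.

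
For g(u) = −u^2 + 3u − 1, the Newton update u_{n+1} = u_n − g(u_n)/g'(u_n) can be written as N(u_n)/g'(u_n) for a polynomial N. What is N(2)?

g'(u) = −2u + 3.
N(u) = u·g'(u) − g(u) = u·(−2u + 3) − (−u^2 + 3u − 1) = −u^2 + 1.
N(2) = −3.

−3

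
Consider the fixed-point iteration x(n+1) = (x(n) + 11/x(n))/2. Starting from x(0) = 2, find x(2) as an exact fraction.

x(1) = (2 + 11/2)/2 = 15/4.
x(2) = (15/4 + 11/(15/4))/2 = 401/120.

401/120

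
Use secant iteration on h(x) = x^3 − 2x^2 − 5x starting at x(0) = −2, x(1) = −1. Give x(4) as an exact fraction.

−5831/4103

h(−2) = −6, h(−1) = 2. x(2) = (−1) − 2·((−1) − (−2))/(2 − (−6)) = −5/4.
h(−1) = 2, h(−5/4) = 75/64. x(3) = (−5/4) − (75/64)·((−5/4) − (−1))/((75/64) − 2) = −85/53.
h(−5/4) = 75/64, h(−85/53) = −186150/148877. x(4) = (−85/53) − (−186150/148877)·((−85/53) − (−5/4))/((−186150/148877) − (75/64)) = −5831/4103.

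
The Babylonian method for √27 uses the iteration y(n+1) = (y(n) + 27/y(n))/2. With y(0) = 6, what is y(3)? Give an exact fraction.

y(1) = (6 + 27/6)/2 = 21/4.
y(2) = (21/4 + 27/(21/4))/2 = 291/56.
y(3) = (291/56 + 27/(291/56))/2 = 56451/10864.

56451/10864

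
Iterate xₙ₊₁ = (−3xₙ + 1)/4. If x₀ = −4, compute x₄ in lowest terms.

x₁ = (−3·(−4) + 1)/4 = 13/4.
x₂ = (−3·(13/4) + 1)/4 = −35/16.
x₃ = (−3·(−35/16) + 1)/4 = 121/64.
x₄ = (−3·(121/64) + 1)/4 = −299/256.

−299/256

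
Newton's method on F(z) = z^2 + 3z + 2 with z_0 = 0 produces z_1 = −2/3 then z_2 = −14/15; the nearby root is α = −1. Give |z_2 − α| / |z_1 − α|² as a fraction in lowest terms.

3/5

z_1 − α = −2/3 − (−1) = −2/3 + 1 = 1/3, so |z_1 − α| = 1/3.
z_2 − α = −14/15 − (−1) = −14/15 + 1 = 1/15, so |z_2 − α| = 1/15.
|z_1 − α|² = 1/9.
Ratio = (1/15) / (1/9) = 3/5.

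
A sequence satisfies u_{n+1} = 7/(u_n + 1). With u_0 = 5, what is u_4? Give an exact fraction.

385/146

u_1 = 7/(5 + 1) = 7/6.
u_2 = 7/(7/6 + 1) = 42/13.
u_3 = 7/(42/13 + 1) = 91/55.
u_4 = 7/(91/55 + 1) = 385/146.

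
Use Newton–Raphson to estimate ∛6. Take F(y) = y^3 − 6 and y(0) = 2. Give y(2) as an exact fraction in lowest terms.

1979/1089

F'(y) = 3y^2.
F(2) = 2, F'(2) = 12, so y(1) = 2 − 2/12 = 11/6.
F(11/6) = 35/216, F'(11/6) = 121/12, so y(2) = (11/6) − (35/216)/(121/12) = 1979/1089.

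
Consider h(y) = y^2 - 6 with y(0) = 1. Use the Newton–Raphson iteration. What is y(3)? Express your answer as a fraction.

h'(y) = 2y.
h(1) = -5, h'(1) = 2, so y(1) = 1 - (-5)/2 = 7/2.
h(7/2) = 25/4, h'(7/2) = 7, so y(2) = (7/2) - (25/4)/7 = 73/28.
h(73/28) = 625/784, h'(73/28) = 73/14, so y(3) = (73/28) - (625/784)/(73/14) = 10033/4088.

10033/4088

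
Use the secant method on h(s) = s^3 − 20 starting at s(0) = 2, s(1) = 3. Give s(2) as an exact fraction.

h(2) = −12, h(3) = 7. s(2) = 3 − 7·(3 − 2)/(7 − (−12)) = 50/19.

50/19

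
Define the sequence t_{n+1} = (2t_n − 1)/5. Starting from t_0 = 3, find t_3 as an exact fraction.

t_1 = (2·3 − 1)/5 = 1.
t_2 = (2·1 − 1)/5 = 1/5.
t_3 = (2·(1/5) − 1)/5 = −3/25.

−3/25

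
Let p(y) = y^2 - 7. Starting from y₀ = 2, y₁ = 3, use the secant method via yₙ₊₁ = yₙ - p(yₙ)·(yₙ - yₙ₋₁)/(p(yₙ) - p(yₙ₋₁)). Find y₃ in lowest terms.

37/14

p(2) = -3, p(3) = 2. y₂ = 3 - 2·(3 - 2)/(2 - (-3)) = 13/5.
p(3) = 2, p(13/5) = -6/25. y₃ = (13/5) - (-6/25)·((13/5) - 3)/((-6/25) - 2) = 37/14.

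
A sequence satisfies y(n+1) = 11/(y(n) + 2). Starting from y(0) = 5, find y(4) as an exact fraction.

1397/529

y(1) = 11/(5 + 2) = 11/7.
y(2) = 11/(11/7 + 2) = 77/25.
y(3) = 11/(77/25 + 2) = 275/127.
y(4) = 11/(275/127 + 2) = 1397/529.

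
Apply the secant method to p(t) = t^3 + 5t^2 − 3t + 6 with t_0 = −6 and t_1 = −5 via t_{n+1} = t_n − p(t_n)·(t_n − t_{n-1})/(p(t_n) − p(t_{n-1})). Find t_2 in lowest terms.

−62/11

p(−6) = −12, p(−5) = 21. t_2 = (−5) − 21·((−5) − (−6))/(21 − (−12)) = −62/11.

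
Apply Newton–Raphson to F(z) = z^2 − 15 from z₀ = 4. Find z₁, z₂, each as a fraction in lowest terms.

F'(z) = 2z.
F(4) = 1, F'(4) = 8, so z₁ = 4 − 1/8 = 31/8.
F(31/8) = 1/64, F'(31/8) = 31/4, so z₂ = (31/8) − (1/64)/(31/4) = 1921/496.

z₁ = 31/8, z₂ = 1921/496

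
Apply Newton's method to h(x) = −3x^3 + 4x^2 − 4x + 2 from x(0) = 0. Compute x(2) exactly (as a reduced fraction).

h'(x) = −9x^2 + 8x − 4.
h(0) = 2, h'(0) = −4, so x(1) = 0 − 2/(−4) = 1/2.
h(1/2) = 5/8, h'(1/2) = −9/4, so x(2) = (1/2) − (5/8)/(−9/4) = 7/9.

7/9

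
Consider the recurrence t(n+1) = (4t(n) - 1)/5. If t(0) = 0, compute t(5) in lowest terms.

-2101/3125

t(1) = (4·0 - 1)/5 = -1/5.
t(2) = (4·(-1/5) - 1)/5 = -9/25.
t(3) = (4·(-9/25) - 1)/5 = -61/125.
t(4) = (4·(-61/125) - 1)/5 = -369/625.
t(5) = (4·(-369/625) - 1)/5 = -2101/3125.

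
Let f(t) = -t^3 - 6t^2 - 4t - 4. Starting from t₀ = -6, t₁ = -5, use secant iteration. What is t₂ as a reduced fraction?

-154/29

f(-6) = 20, f(-5) = -9. t₂ = (-5) - (-9)·((-5) - (-6))/((-9) - 20) = -154/29.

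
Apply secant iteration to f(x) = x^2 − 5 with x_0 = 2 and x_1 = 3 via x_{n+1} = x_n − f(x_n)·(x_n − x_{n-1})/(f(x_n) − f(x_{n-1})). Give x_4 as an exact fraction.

f(2) = −1, f(3) = 4. x_2 = 3 − 4·(3 − 2)/(4 − (−1)) = 11/5.
f(3) = 4, f(11/5) = −4/25. x_3 = (11/5) − (−4/25)·((11/5) − 3)/((−4/25) − 4) = 29/13.
f(11/5) = −4/25, f(29/13) = −4/169. x_4 = (29/13) − (−4/169)·((29/13) − (11/5))/((−4/169) − (−4/25)) = 161/72.

161/72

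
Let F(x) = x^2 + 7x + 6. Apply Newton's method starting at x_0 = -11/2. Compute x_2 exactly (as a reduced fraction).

-7873/1312

F'(x) = 2x + 7.
F(-11/2) = -9/4, F'(-11/2) = -4, so x_1 = (-11/2) - (-9/4)/(-4) = -97/16.
F(-97/16) = 81/256, F'(-97/16) = -41/8, so x_2 = (-97/16) - (81/256)/(-41/8) = -7873/1312.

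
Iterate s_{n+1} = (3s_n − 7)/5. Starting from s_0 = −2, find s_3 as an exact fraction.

−397/125

s_1 = (3·(−2) − 7)/5 = −13/5.
s_2 = (3·(−13/5) − 7)/5 = −74/25.
s_3 = (3·(−74/25) − 7)/5 = −397/125.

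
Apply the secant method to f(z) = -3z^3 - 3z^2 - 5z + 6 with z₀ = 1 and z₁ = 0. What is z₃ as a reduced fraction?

726/911

f(1) = -5, f(0) = 6. z₂ = 0 - 6·(0 - 1)/(6 - (-5)) = 6/11.
f(0) = 6, f(6/11) = 2520/1331. z₃ = (6/11) - (2520/1331)·((6/11) - 0)/((2520/1331) - 6) = 726/911.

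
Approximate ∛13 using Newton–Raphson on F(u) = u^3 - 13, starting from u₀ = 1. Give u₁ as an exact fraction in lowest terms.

F'(u) = 3u^2.
F(1) = -12, F'(1) = 3, so u₁ = 1 - (-12)/3 = 5.

5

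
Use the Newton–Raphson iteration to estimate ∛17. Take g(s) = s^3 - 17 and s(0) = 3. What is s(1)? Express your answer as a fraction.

71/27

g'(s) = 3s^2.
g(3) = 10, g'(3) = 27, so s(1) = 3 - 10/27 = 71/27.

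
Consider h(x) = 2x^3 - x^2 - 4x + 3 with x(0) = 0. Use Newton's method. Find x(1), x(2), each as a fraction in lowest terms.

h'(x) = 6x^2 - 2x - 4.
h(0) = 3, h'(0) = -4, so x(1) = 0 - 3/(-4) = 3/4.
h(3/4) = 9/32, h'(3/4) = -17/8, so x(2) = (3/4) - (9/32)/(-17/8) = 15/17.

x(1) = 3/4, x(2) = 15/17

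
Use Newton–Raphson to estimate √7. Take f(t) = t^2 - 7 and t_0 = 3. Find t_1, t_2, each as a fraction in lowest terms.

f'(t) = 2t.
f(3) = 2, f'(3) = 6, so t_1 = 3 - 2/6 = 8/3.
f(8/3) = 1/9, f'(8/3) = 16/3, so t_2 = (8/3) - (1/9)/(16/3) = 127/48.

t_1 = 8/3, t_2 = 127/48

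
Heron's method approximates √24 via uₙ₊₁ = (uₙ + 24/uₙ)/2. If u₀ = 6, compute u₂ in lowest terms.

u₁ = (6 + 24/6)/2 = 5.
u₂ = (5 + 24/5)/2 = 49/10.

49/10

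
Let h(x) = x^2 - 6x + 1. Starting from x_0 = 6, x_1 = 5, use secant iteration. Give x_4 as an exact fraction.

h(6) = 1, h(5) = -4. x_2 = 5 - (-4)·(5 - 6)/((-4) - 1) = 29/5.
h(5) = -4, h(29/5) = -4/25. x_3 = (29/5) - (-4/25)·((29/5) - 5)/((-4/25) - (-4)) = 35/6.
h(29/5) = -4/25, h(35/6) = 1/36. x_4 = (35/6) - (1/36)·((35/6) - (29/5))/((1/36) - (-4/25)) = 985/169.

985/169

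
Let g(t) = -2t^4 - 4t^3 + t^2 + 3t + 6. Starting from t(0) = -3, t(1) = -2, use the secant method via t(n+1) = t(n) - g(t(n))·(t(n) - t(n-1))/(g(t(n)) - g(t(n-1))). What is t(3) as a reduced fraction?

-20697/9250

g(-3) = -48, g(-2) = 4. t(2) = (-2) - 4·((-2) - (-3))/(4 - (-48)) = -27/13.
g(-2) = 4, g(-27/13) = 77244/28561. t(3) = (-27/13) - (77244/28561)·((-27/13) - (-2))/((77244/28561) - 4) = -20697/9250.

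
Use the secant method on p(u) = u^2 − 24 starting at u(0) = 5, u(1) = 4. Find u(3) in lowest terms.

49/10

p(5) = 1, p(4) = −8. u(2) = 4 − (−8)·(4 − 5)/((−8) − 1) = 44/9.
p(4) = −8, p(44/9) = −8/81. u(3) = (44/9) − (−8/81)·((44/9) − 4)/((−8/81) − (−8)) = 49/10.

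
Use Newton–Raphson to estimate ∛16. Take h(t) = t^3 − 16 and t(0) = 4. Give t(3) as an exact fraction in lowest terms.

h'(t) = 3t^2.
h(4) = 48, h'(4) = 48, so t(1) = 4 − 48/48 = 3.
h(3) = 11, h'(3) = 27, so t(2) = 3 − 11/27 = 70/27.
h(70/27) = 28072/19683, h'(70/27) = 4900/243, so t(3) = (70/27) − (28072/19683)/(4900/243) = 250232/99225.

250232/99225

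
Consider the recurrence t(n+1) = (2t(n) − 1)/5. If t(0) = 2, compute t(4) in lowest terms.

−171/625

t(1) = (2·2 − 1)/5 = 3/5.
t(2) = (2·(3/5) − 1)/5 = 1/25.
t(3) = (2·(1/25) − 1)/5 = −23/125.
t(4) = (2·(−23/125) − 1)/5 = −171/625.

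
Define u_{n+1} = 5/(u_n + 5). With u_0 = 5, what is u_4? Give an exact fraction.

u_1 = 5/(5 + 5) = 1/2.
u_2 = 5/(1/2 + 5) = 10/11.
u_3 = 5/(10/11 + 5) = 11/13.
u_4 = 5/(11/13 + 5) = 65/76.

65/76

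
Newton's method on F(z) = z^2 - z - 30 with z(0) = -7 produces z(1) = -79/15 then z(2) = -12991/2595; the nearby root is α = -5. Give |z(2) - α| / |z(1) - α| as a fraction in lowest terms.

z(1) - α = -79/15 - (-5) = -79/15 + 5 = -4/15, so |z(1) - α| = 4/15.
z(2) - α = -12991/2595 - (-5) = -12991/2595 + 5 = -16/2595, so |z(2) - α| = 16/2595.
Ratio = (16/2595) / (4/15) = 4/173.

4/173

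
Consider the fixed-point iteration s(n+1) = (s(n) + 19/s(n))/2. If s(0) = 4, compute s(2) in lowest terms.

2441/560

s(1) = (4 + 19/4)/2 = 35/8.
s(2) = (35/8 + 19/(35/8))/2 = 2441/560.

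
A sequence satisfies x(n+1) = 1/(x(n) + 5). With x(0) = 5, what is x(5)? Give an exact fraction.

1376/7145

x(1) = 1/(5 + 5) = 1/10.
x(2) = 1/(1/10 + 5) = 10/51.
x(3) = 1/(10/51 + 5) = 51/265.
x(4) = 1/(51/265 + 5) = 265/1376.
x(5) = 1/(265/1376 + 5) = 1376/7145.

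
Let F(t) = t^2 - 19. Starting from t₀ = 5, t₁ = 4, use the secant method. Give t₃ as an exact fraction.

109/25

F(5) = 6, F(4) = -3. t₂ = 4 - (-3)·(4 - 5)/((-3) - 6) = 13/3.
F(4) = -3, F(13/3) = -2/9. t₃ = (13/3) - (-2/9)·((13/3) - 4)/((-2/9) - (-3)) = 109/25.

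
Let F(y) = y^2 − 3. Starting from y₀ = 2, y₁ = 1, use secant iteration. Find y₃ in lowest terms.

F(2) = 1, F(1) = −2. y₂ = 1 − (−2)·(1 − 2)/((−2) − 1) = 5/3.
F(1) = −2, F(5/3) = −2/9. y₃ = (5/3) − (−2/9)·((5/3) − 1)/((−2/9) − (−2)) = 7/4.

7/4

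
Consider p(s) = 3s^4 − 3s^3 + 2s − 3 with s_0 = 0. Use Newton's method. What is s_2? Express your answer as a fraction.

453/356

p'(s) = 12s^3 − 9s^2 + 2.
p(0) = −3, p'(0) = 2, so s_1 = 0 − (−3)/2 = 3/2.
p(3/2) = 81/16, p'(3/2) = 89/4, so s_2 = (3/2) − (81/16)/(89/4) = 453/356.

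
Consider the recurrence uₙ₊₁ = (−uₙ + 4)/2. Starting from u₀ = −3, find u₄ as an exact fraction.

17/16

u₁ = (−(−3) + 4)/2 = 7/2.
u₂ = (−(7/2) + 4)/2 = 1/4.
u₃ = (−(1/4) + 4)/2 = 15/8.
u₄ = (−(15/8) + 4)/2 = 17/16.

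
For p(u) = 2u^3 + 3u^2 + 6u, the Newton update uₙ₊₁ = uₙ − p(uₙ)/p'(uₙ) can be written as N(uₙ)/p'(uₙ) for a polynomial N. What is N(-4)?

−208

p'(u) = 6u^2 + 6u + 6.
N(u) = u·p'(u) − p(u) = u·(6u^2 + 6u + 6) − (2u^3 + 3u^2 + 6u) = 4u^3 + 3u^2.
N(-4) = −208.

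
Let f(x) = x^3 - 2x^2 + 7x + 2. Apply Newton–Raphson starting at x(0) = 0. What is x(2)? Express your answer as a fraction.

-758/2877

f'(x) = 3x^2 - 4x + 7.
f(0) = 2, f'(0) = 7, so x(1) = 0 - 2/7 = -2/7.
f(-2/7) = -64/343, f'(-2/7) = 411/49, so x(2) = (-2/7) - (-64/343)/(411/49) = -758/2877.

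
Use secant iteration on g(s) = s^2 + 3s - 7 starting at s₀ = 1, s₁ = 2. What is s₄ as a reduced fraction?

g(1) = -3, g(2) = 3. s₂ = 2 - 3·(2 - 1)/(3 - (-3)) = 3/2.
g(2) = 3, g(3/2) = -1/4. s₃ = (3/2) - (-1/4)·((3/2) - 2)/((-1/4) - 3) = 20/13.
g(3/2) = -1/4, g(20/13) = -3/169. s₄ = (20/13) - (-3/169)·((20/13) - (3/2))/((-3/169) - (-1/4)) = 242/157.

242/157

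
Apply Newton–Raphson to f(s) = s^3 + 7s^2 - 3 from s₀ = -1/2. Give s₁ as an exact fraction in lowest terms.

f'(s) = 3s^2 + 14s.
f(-1/2) = -11/8, f'(-1/2) = -25/4, so s₁ = (-1/2) - (-11/8)/(-25/4) = -18/25.

-18/25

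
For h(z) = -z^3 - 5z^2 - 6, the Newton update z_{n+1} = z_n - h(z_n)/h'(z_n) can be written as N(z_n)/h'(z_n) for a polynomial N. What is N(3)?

h'(z) = -3z^2 - 10z.
N(z) = z·h'(z) - h(z) = z·(-3z^2 - 10z) - (-z^3 - 5z^2 - 6) = -2z^3 - 5z^2 + 6.
N(3) = -93.

-93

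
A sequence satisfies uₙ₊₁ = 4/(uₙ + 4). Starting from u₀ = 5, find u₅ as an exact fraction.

236/285

u₁ = 4/(5 + 4) = 4/9.
u₂ = 4/(4/9 + 4) = 9/10.
u₃ = 4/(9/10 + 4) = 40/49.
u₄ = 4/(40/49 + 4) = 49/59.
u₅ = 4/(49/59 + 4) = 236/285.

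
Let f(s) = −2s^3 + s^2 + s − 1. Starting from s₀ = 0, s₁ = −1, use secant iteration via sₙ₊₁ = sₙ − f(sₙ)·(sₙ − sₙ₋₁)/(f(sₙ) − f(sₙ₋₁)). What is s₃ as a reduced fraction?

−3/4

f(0) = −1, f(−1) = 1. s₂ = (−1) − 1·((−1) − 0)/(1 − (−1)) = −1/2.
f(−1) = 1, f(−1/2) = −1. s₃ = (−1/2) − (−1)·((−1/2) − (−1))/((−1) − 1) = −3/4.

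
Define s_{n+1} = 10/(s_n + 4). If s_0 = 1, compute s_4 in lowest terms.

s_1 = 10/(1 + 4) = 2.
s_2 = 10/(2 + 4) = 5/3.
s_3 = 10/(5/3 + 4) = 30/17.
s_4 = 10/(30/17 + 4) = 85/49.

85/49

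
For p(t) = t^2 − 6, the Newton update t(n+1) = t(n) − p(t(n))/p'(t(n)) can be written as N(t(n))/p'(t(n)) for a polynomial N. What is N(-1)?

p'(t) = 2t.
N(t) = t·p'(t) − p(t) = t·(2t) − (t^2 − 6) = t^2 + 6.
N(-1) = 7.

7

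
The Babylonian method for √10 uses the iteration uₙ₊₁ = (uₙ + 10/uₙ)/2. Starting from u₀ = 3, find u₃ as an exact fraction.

u₁ = (3 + 10/3)/2 = 19/6.
u₂ = (19/6 + 10/(19/6))/2 = 721/228.
u₃ = (721/228 + 10/(721/228))/2 = 1039681/328776.

1039681/328776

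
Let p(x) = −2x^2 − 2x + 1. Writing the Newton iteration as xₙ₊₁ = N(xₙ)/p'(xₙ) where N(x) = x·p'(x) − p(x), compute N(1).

−3

p'(x) = −4x − 2.
N(x) = x·p'(x) − p(x) = x·(−4x − 2) − (−2x^2 − 2x + 1) = −2x^2 − 1.
N(1) = −3.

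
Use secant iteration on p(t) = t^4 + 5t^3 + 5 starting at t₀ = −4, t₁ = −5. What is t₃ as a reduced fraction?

p(−4) = −59, p(−5) = 5. t₂ = (−5) − 5·((−5) − (−4))/(5 − (−59)) = −315/64.
p(−5) = 5, p(−315/64) = −72393295/16777216. t₃ = (−315/64) − (−72393295/16777216)·((−315/64) − (−5))/((−72393295/16777216) − 5) = −30993731/6251175.

−30993731/6251175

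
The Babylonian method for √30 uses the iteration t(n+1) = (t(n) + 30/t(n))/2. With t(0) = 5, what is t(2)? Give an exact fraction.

241/44

t(1) = (5 + 30/5)/2 = 11/2.
t(2) = (11/2 + 30/(11/2))/2 = 241/44.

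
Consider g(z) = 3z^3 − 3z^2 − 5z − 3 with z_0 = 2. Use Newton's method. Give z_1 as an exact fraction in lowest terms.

39/19

g'(z) = 9z^2 − 6z − 5.
g(2) = −1, g'(2) = 19, so z_1 = 2 − (−1)/19 = 39/19.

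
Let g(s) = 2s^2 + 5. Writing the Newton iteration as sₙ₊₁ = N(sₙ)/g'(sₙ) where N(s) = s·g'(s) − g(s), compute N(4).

g'(s) = 4s.
N(s) = s·g'(s) − g(s) = s·(4s) − (2s^2 + 5) = 2s^2 − 5.
N(4) = 27.

27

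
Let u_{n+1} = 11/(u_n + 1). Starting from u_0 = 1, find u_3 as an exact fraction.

u_1 = 11/(1 + 1) = 11/2.
u_2 = 11/(11/2 + 1) = 22/13.
u_3 = 11/(22/13 + 1) = 143/35.

143/35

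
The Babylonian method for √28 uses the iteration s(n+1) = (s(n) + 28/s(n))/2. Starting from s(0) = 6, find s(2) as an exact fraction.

127/24

s(1) = (6 + 28/6)/2 = 16/3.
s(2) = (16/3 + 28/(16/3))/2 = 127/24.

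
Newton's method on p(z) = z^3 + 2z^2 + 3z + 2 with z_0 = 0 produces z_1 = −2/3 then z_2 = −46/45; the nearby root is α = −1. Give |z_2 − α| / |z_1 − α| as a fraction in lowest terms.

z_1 − α = −2/3 − (−1) = −2/3 + 1 = 1/3, so |z_1 − α| = 1/3.
z_2 − α = −46/45 − (−1) = −46/45 + 1 = −1/45, so |z_2 − α| = 1/45.
Ratio = (1/45) / (1/3) = 1/15.

1/15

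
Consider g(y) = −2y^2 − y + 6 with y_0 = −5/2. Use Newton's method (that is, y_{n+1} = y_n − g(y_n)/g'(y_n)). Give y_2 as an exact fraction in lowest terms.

−2341/1170

g'(y) = −4y − 1.
g(−5/2) = −4, g'(−5/2) = 9, so y_1 = (−5/2) − (−4)/9 = −37/18.
g(−37/18) = −32/81, g'(−37/18) = 65/9, so y_2 = (−37/18) − (−32/81)/(65/9) = −2341/1170.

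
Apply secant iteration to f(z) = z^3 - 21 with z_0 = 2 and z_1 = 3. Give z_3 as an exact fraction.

8035/2919

f(2) = -13, f(3) = 6. z_2 = 3 - 6·(3 - 2)/(6 - (-13)) = 51/19.
f(3) = 6, f(51/19) = -11388/6859. z_3 = (51/19) - (-11388/6859)·((51/19) - 3)/((-11388/6859) - 6) = 8035/2919.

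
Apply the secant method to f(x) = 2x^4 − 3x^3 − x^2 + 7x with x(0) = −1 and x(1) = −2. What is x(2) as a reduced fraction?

−44/41

f(−1) = −3, f(−2) = 38. x(2) = (−2) − 38·((−2) − (−1))/(38 − (−3)) = −44/41.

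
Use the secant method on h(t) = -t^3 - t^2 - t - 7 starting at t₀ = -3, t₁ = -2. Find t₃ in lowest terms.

h(-3) = 14, h(-2) = -1. t₂ = (-2) - (-1)·((-2) - (-3))/((-1) - 14) = -31/15.
h(-2) = -1, h(-31/15) = -1274/3375. t₃ = (-31/15) - (-1274/3375)·((-31/15) - (-2))/((-1274/3375) - (-1)) = -4427/2101.

-4427/2101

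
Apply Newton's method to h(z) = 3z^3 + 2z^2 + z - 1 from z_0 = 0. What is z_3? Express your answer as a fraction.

h'(z) = 9z^2 + 4z + 1.
h(0) = -1, h'(0) = 1, so z_1 = 0 - (-1)/1 = 1.
h(1) = 5, h'(1) = 14, so z_2 = 1 - 5/14 = 9/14.
h(9/14) = 3475/2744, h'(9/14) = 1429/196, so z_3 = (9/14) - (3475/2744)/(1429/196) = 4693/10003.

4693/10003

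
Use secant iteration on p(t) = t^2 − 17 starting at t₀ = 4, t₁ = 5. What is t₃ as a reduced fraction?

p(4) = −1, p(5) = 8. t₂ = 5 − 8·(5 − 4)/(8 − (−1)) = 37/9.
p(5) = 8, p(37/9) = −8/81. t₃ = (37/9) − (−8/81)·((37/9) − 5)/((−8/81) − 8) = 169/41.

169/41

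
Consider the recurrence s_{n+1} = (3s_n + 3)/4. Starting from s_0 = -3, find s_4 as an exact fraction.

s_1 = (3·(-3) + 3)/4 = -3/2.
s_2 = (3·(-3/2) + 3)/4 = -3/8.
s_3 = (3·(-3/8) + 3)/4 = 15/32.
s_4 = (3·(15/32) + 3)/4 = 141/128.

141/128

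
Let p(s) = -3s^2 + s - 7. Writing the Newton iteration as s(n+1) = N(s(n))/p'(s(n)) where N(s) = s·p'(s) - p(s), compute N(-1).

p'(s) = -6s + 1.
N(s) = s·p'(s) - p(s) = s·(-6s + 1) - (-3s^2 + s - 7) = -3s^2 + 7.
N(-1) = 4.

4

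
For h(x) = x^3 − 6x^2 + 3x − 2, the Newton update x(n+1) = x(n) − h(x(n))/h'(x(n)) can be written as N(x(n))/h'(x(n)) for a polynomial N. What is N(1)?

h'(x) = 3x^2 − 12x + 3.
N(x) = x·h'(x) − h(x) = x·(3x^2 − 12x + 3) − (x^3 − 6x^2 + 3x − 2) = 2x^3 − 6x^2 + 2.
N(1) = −2.

−2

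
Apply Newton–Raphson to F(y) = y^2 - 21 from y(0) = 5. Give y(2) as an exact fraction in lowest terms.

527/115

F'(y) = 2y.
F(5) = 4, F'(5) = 10, so y(1) = 5 - 4/10 = 23/5.
F(23/5) = 4/25, F'(23/5) = 46/5, so y(2) = (23/5) - (4/25)/(46/5) = 527/115.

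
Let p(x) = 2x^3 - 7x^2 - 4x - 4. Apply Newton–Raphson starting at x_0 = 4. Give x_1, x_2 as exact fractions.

x_1 = 37/9, x_2 = 119281/29052

p'(x) = 6x^2 - 14x - 4.
p(4) = -4, p'(4) = 36, so x_1 = 4 - (-4)/36 = 37/9.
p(37/9) = 155/729, p'(37/9) = 1076/27, so x_2 = (37/9) - (155/729)/(1076/27) = 119281/29052.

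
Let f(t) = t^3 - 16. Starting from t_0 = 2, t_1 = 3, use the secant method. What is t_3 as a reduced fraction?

f(2) = -8, f(3) = 11. t_2 = 3 - 11·(3 - 2)/(11 - (-8)) = 46/19.
f(3) = 11, f(46/19) = -12408/6859. t_3 = (46/19) - (-12408/6859)·((46/19) - 3)/((-12408/6859) - 11) = 19990/7987.

19990/7987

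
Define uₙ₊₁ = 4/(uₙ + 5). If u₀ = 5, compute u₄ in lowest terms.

620/883

u₁ = 4/(5 + 5) = 2/5.
u₂ = 4/(2/5 + 5) = 20/27.
u₃ = 4/(20/27 + 5) = 108/155.
u₄ = 4/(108/155 + 5) = 620/883.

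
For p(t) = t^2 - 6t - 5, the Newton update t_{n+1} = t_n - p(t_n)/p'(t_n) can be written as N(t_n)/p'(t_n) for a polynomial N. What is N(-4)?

21

p'(t) = 2t - 6.
N(t) = t·p'(t) - p(t) = t·(2t - 6) - (t^2 - 6t - 5) = t^2 + 5.
N(-4) = 21.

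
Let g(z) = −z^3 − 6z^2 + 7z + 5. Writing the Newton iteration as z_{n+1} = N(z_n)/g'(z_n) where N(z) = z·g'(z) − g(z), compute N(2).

g'(z) = −3z^2 − 12z + 7.
N(z) = z·g'(z) − g(z) = z·(−3z^2 − 12z + 7) − (−z^3 − 6z^2 + 7z + 5) = −2z^3 − 6z^2 − 5.
N(2) = −45.

−45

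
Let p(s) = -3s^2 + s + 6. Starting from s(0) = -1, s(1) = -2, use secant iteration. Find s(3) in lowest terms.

-66/53

p(-1) = 2, p(-2) = -8. s(2) = (-2) - (-8)·((-2) - (-1))/((-8) - 2) = -6/5.
p(-2) = -8, p(-6/5) = 12/25. s(3) = (-6/5) - (12/25)·((-6/5) - (-2))/((12/25) - (-8)) = -66/53.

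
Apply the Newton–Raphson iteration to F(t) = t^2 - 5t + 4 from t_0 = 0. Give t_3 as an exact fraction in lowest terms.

21844/21845

F'(t) = 2t - 5.
F(0) = 4, F'(0) = -5, so t_1 = 0 - 4/(-5) = 4/5.
F(4/5) = 16/25, F'(4/5) = -17/5, so t_2 = (4/5) - (16/25)/(-17/5) = 84/85.
F(84/85) = 256/7225, F'(84/85) = -257/85, so t_3 = (84/85) - (256/7225)/(-257/85) = 21844/21845.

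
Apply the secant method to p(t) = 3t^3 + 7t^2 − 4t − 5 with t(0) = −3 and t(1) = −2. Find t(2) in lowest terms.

p(−3) = −11, p(−2) = 7. t(2) = (−2) − 7·((−2) − (−3))/(7 − (−11)) = −43/18.

−43/18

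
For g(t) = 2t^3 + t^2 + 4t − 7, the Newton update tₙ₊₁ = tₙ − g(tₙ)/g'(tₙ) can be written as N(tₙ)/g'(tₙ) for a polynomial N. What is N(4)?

279

g'(t) = 6t^2 + 2t + 4.
N(t) = t·g'(t) − g(t) = t·(6t^2 + 2t + 4) − (2t^3 + t^2 + 4t − 7) = 4t^3 + t^2 + 7.
N(4) = 279.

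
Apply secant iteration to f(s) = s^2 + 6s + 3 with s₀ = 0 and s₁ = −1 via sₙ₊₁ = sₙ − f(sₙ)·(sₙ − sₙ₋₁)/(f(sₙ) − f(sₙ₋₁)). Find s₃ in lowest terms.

−6/11

f(0) = 3, f(−1) = −2. s₂ = (−1) − (−2)·((−1) − 0)/((−2) − 3) = −3/5.
f(−1) = −2, f(−3/5) = −6/25. s₃ = (−3/5) − (−6/25)·((−3/5) − (−1))/((−6/25) − (−2)) = −6/11.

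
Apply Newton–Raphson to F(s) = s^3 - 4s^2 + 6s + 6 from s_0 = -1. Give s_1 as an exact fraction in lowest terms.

F'(s) = 3s^2 - 8s + 6.
F(-1) = -5, F'(-1) = 17, so s_1 = (-1) - (-5)/17 = -12/17.

-12/17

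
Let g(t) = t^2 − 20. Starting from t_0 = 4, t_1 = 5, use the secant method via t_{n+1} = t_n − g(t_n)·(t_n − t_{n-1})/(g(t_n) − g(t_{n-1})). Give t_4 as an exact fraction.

1525/341

g(4) = −4, g(5) = 5. t_2 = 5 − 5·(5 − 4)/(5 − (−4)) = 40/9.
g(5) = 5, g(40/9) = −20/81. t_3 = (40/9) − (−20/81)·((40/9) − 5)/((−20/81) − 5) = 76/17.
g(40/9) = −20/81, g(76/17) = −4/289. t_4 = (76/17) − (−4/289)·((76/17) − (40/9))/((−4/289) − (−20/81)) = 1525/341.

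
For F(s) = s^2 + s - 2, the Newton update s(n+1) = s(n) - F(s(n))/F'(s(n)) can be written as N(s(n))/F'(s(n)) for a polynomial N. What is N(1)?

3

F'(s) = 2s + 1.
N(s) = s·F'(s) - F(s) = s·(2s + 1) - (s^2 + s - 2) = s^2 + 2.
N(1) = 3.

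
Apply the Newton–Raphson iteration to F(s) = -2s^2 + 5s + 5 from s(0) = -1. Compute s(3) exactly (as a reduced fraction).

-2664263/3480129

F'(s) = -4s + 5.
F(-1) = -2, F'(-1) = 9, so s(1) = (-1) - (-2)/9 = -7/9.
F(-7/9) = -8/81, F'(-7/9) = 73/9, so s(2) = (-7/9) - (-8/81)/(73/9) = -503/657.
F(-503/657) = -128/431649, F'(-503/657) = 5297/657, so s(3) = (-503/657) - (-128/431649)/(5297/657) = -2664263/3480129.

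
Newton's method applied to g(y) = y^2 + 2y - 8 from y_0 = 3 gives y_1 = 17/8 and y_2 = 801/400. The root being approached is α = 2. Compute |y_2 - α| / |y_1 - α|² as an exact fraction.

y_1 - α = 17/8 - 2 = 1/8, so |y_1 - α| = 1/8.
y_2 - α = 801/400 - 2 = 1/400, so |y_2 - α| = 1/400.
|y_1 - α|² = 1/64.
Ratio = (1/400) / (1/64) = 4/25.

4/25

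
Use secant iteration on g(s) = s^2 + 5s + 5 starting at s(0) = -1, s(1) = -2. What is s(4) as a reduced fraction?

-18/13

g(-1) = 1, g(-2) = -1. s(2) = (-2) - (-1)·((-2) - (-1))/((-1) - 1) = -3/2.
g(-2) = -1, g(-3/2) = -1/4. s(3) = (-3/2) - (-1/4)·((-3/2) - (-2))/((-1/4) - (-1)) = -4/3.
g(-3/2) = -1/4, g(-4/3) = 1/9. s(4) = (-4/3) - (1/9)·((-4/3) - (-3/2))/((1/9) - (-1/4)) = -18/13.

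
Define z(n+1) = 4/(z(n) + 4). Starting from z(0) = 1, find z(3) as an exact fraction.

z(1) = 4/(1 + 4) = 4/5.
z(2) = 4/(4/5 + 4) = 5/6.
z(3) = 4/(5/6 + 4) = 24/29.

24/29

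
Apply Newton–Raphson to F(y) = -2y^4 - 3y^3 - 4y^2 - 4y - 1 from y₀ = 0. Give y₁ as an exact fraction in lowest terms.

F'(y) = -8y^3 - 9y^2 - 8y - 4.
F(0) = -1, F'(0) = -4, so y₁ = 0 - (-1)/(-4) = -1/4.

-1/4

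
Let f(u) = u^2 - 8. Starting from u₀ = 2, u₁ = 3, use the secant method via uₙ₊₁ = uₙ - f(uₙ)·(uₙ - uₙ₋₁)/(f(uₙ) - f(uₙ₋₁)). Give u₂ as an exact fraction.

f(2) = -4, f(3) = 1. u₂ = 3 - 1·(3 - 2)/(1 - (-4)) = 14/5.

14/5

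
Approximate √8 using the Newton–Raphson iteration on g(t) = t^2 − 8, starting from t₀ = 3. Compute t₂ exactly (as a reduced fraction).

577/204

g'(t) = 2t.
g(3) = 1, g'(3) = 6, so t₁ = 3 − 1/6 = 17/6.
g(17/6) = 1/36, g'(17/6) = 17/3, so t₂ = (17/6) − (1/36)/(17/3) = 577/204.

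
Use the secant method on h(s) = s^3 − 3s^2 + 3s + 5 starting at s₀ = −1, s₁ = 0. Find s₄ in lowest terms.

−4953655/6091098

h(−1) = −2, h(0) = 5. s₂ = 0 − 5·(0 − (−1))/(5 − (−2)) = −5/7.
h(0) = 5, h(−5/7) = 330/343. s₃ = (−5/7) − (330/343)·((−5/7) − 0)/((330/343) − 5) = −245/277.
h(−5/7) = 330/343, h(−245/277) = −14713050/21253933. s₄ = (−245/277) − (−14713050/21253933)·((−245/277) − (−5/7))/((−14713050/21253933) − (330/343)) = −4953655/6091098.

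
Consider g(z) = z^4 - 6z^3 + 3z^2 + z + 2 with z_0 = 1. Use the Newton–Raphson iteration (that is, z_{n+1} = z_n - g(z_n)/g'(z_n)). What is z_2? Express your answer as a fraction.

g'(z) = 4z^3 - 18z^2 + 6z + 1.
g(1) = 1, g'(1) = -7, so z_1 = 1 - 1/(-7) = 8/7.
g(8/7) = -454/2401, g'(8/7) = -3321/343, so z_2 = (8/7) - (-454/2401)/(-3321/343) = 26114/23247.

26114/23247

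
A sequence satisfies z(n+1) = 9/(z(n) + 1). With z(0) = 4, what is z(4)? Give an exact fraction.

z(1) = 9/(4 + 1) = 9/5.
z(2) = 9/(9/5 + 1) = 45/14.
z(3) = 9/(45/14 + 1) = 126/59.
z(4) = 9/(126/59 + 1) = 531/185.

531/185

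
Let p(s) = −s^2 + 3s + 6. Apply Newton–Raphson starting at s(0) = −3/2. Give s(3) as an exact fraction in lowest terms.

−1067569/777952

p'(s) = −2s + 3.
p(−3/2) = −3/4, p'(−3/2) = 6, so s(1) = (−3/2) − (−3/4)/6 = −11/8.
p(−11/8) = −1/64, p'(−11/8) = 23/4, so s(2) = (−11/8) − (−1/64)/(23/4) = −505/368.
p(−505/368) = −1/135424, p'(−505/368) = 1057/184, so s(3) = (−505/368) − (−1/135424)/(1057/184) = −1067569/777952.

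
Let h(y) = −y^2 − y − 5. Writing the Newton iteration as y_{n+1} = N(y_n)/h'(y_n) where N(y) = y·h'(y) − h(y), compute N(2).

h'(y) = −2y − 1.
N(y) = y·h'(y) − h(y) = y·(−2y − 1) − (−y^2 − y − 5) = −y^2 + 5.
N(2) = 1.

1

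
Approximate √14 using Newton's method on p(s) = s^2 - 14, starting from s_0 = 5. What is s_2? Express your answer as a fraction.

p'(s) = 2s.
p(5) = 11, p'(5) = 10, so s_1 = 5 - 11/10 = 39/10.
p(39/10) = 121/100, p'(39/10) = 39/5, so s_2 = (39/10) - (121/100)/(39/5) = 2921/780.

2921/780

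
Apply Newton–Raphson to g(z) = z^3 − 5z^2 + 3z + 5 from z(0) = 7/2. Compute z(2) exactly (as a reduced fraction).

g'(z) = 3z^2 − 10z + 3.
g(7/2) = −23/8, g'(7/2) = 19/4, so z(1) = (7/2) − (−23/8)/(19/4) = 78/19.
g(78/19) = 15341/6859, g'(78/19) = 4515/361, so z(2) = (78/19) − (15341/6859)/(4515/361) = 336829/85785.

336829/85785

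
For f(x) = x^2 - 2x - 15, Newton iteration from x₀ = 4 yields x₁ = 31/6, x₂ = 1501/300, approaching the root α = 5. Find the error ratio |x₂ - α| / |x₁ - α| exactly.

1/50

x₁ - α = 31/6 - 5 = 1/6, so |x₁ - α| = 1/6.
x₂ - α = 1501/300 - 5 = 1/300, so |x₂ - α| = 1/300.
Ratio = (1/300) / (1/6) = 1/50.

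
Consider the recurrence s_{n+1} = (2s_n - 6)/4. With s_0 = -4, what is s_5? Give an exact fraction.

s_1 = (2·(-4) - 6)/4 = -7/2.
s_2 = (2·(-7/2) - 6)/4 = -13/4.
s_3 = (2·(-13/4) - 6)/4 = -25/8.
s_4 = (2·(-25/8) - 6)/4 = -49/16.
s_5 = (2·(-49/16) - 6)/4 = -97/32.

-97/32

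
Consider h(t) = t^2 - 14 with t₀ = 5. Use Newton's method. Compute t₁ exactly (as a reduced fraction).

39/10

h'(t) = 2t.
h(5) = 11, h'(5) = 10, so t₁ = 5 - 11/10 = 39/10.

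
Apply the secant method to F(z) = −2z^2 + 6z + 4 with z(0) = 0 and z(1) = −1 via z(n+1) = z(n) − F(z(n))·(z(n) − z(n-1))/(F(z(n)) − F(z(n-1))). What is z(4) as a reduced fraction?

F(0) = 4, F(−1) = −4. z(2) = (−1) − (−4)·((−1) − 0)/((−4) − 4) = −1/2.
F(−1) = −4, F(−1/2) = 1/2. z(3) = (−1/2) − (1/2)·((−1/2) − (−1))/((1/2) − (−4)) = −5/9.
F(−1/2) = 1/2, F(−5/9) = 4/81. z(4) = (−5/9) − (4/81)·((−5/9) − (−1/2))/((4/81) − (1/2)) = −41/73.

−41/73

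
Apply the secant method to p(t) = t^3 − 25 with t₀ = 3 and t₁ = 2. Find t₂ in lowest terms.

p(3) = 2, p(2) = −17. t₂ = 2 − (−17)·(2 − 3)/((−17) − 2) = 55/19.

55/19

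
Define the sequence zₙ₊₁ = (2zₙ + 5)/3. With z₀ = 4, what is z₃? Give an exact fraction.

z₁ = (2·4 + 5)/3 = 13/3.
z₂ = (2·(13/3) + 5)/3 = 41/9.
z₃ = (2·(41/9) + 5)/3 = 127/27.

127/27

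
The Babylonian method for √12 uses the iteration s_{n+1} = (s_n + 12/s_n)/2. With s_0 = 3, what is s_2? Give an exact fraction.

s_1 = (3 + 12/3)/2 = 7/2.
s_2 = (7/2 + 12/(7/2))/2 = 97/28.

97/28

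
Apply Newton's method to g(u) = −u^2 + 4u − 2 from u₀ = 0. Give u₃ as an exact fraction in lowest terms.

239/408

g'(u) = −2u + 4.
g(0) = −2, g'(0) = 4, so u₁ = 0 − (−2)/4 = 1/2.
g(1/2) = −1/4, g'(1/2) = 3, so u₂ = (1/2) − (−1/4)/3 = 7/12.
g(7/12) = −1/144, g'(7/12) = 17/6, so u₃ = (7/12) − (−1/144)/(17/6) = 239/408.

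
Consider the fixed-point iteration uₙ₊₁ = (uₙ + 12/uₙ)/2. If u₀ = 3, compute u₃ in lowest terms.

18817/5432

u₁ = (3 + 12/3)/2 = 7/2.
u₂ = (7/2 + 12/(7/2))/2 = 97/28.
u₃ = (97/28 + 12/(97/28))/2 = 18817/5432.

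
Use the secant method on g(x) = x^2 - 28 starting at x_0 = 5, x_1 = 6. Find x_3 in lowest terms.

g(5) = -3, g(6) = 8. x_2 = 6 - 8·(6 - 5)/(8 - (-3)) = 58/11.
g(6) = 8, g(58/11) = -24/121. x_3 = (58/11) - (-24/121)·((58/11) - 6)/((-24/121) - 8) = 164/31.

164/31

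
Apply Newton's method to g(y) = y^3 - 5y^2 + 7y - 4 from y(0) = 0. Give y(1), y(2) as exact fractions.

y(1) = 4/7, y(2) = 940/777

g'(y) = 3y^2 - 10y + 7.
g(0) = -4, g'(0) = 7, so y(1) = 0 - (-4)/7 = 4/7.
g(4/7) = -496/343, g'(4/7) = 111/49, so y(2) = (4/7) - (-496/343)/(111/49) = 940/777.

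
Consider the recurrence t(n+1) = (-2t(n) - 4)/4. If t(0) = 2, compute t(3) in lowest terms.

-1

t(1) = (-2·2 - 4)/4 = -2.
t(2) = (-2·(-2) - 4)/4 = 0.
t(3) = (-2·0 - 4)/4 = -1.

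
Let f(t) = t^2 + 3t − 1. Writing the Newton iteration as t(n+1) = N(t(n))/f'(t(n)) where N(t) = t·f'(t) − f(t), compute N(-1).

f'(t) = 2t + 3.
N(t) = t·f'(t) − f(t) = t·(2t + 3) − (t^2 + 3t − 1) = t^2 + 1.
N(-1) = 2.

2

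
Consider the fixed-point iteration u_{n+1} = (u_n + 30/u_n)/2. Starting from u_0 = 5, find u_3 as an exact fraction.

u_1 = (5 + 30/5)/2 = 11/2.
u_2 = (11/2 + 30/(11/2))/2 = 241/44.
u_3 = (241/44 + 30/(241/44))/2 = 116161/21208.

116161/21208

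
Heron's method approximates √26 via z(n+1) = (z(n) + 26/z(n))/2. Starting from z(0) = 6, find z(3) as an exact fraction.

7196593/1411368

z(1) = (6 + 26/6)/2 = 31/6.
z(2) = (31/6 + 26/(31/6))/2 = 1897/372.
z(3) = (1897/372 + 26/(1897/372))/2 = 7196593/1411368.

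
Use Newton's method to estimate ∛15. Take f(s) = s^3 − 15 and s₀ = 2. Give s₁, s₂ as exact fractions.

f'(s) = 3s^2.
f(2) = −7, f'(2) = 12, so s₁ = 2 − (−7)/12 = 31/12.
f(31/12) = 3871/1728, f'(31/12) = 961/48, so s₂ = (31/12) − (3871/1728)/(961/48) = 42751/17298.

s₁ = 31/12, s₂ = 42751/17298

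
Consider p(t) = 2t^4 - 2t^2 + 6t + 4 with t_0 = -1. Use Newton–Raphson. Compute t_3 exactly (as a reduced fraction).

p'(t) = 8t^3 - 4t + 6.
p(-1) = -2, p'(-1) = 2, so t_1 = (-1) - (-2)/2 = 0.
p(0) = 4, p'(0) = 6, so t_2 = 0 - 4/6 = -2/3.
p(-2/3) = -40/81, p'(-2/3) = 170/27, so t_3 = (-2/3) - (-40/81)/(170/27) = -10/17.

-10/17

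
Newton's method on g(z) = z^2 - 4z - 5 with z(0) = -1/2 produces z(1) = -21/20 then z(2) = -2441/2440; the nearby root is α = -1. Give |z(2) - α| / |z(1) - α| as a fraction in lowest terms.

1/122

z(1) - α = -21/20 - (-1) = -21/20 + 1 = -1/20, so |z(1) - α| = 1/20.
z(2) - α = -2441/2440 - (-1) = -2441/2440 + 1 = -1/2440, so |z(2) - α| = 1/2440.
Ratio = (1/2440) / (1/20) = 1/122.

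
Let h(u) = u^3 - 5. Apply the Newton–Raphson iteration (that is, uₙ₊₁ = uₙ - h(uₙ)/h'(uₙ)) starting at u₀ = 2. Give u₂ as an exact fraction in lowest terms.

503/294

h'(u) = 3u^2.
h(2) = 3, h'(2) = 12, so u₁ = 2 - 3/12 = 7/4.
h(7/4) = 23/64, h'(7/4) = 147/16, so u₂ = (7/4) - (23/64)/(147/16) = 503/294.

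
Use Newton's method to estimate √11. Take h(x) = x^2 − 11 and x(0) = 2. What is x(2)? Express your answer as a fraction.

401/120

h'(x) = 2x.
h(2) = −7, h'(2) = 4, so x(1) = 2 − (−7)/4 = 15/4.
h(15/4) = 49/16, h'(15/4) = 15/2, so x(2) = (15/4) − (49/16)/(15/2) = 401/120.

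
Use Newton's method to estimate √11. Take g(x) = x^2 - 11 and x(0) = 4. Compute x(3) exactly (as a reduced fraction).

4106353/1238112

g'(x) = 2x.
g(4) = 5, g'(4) = 8, so x(1) = 4 - 5/8 = 27/8.
g(27/8) = 25/64, g'(27/8) = 27/4, so x(2) = (27/8) - (25/64)/(27/4) = 1433/432.
g(1433/432) = 625/186624, g'(1433/432) = 1433/216, so x(3) = (1433/432) - (625/186624)/(1433/216) = 4106353/1238112.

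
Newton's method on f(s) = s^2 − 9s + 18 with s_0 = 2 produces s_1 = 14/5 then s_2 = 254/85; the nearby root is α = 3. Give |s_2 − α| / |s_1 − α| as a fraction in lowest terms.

s_1 − α = 14/5 − 3 = −1/5, so |s_1 − α| = 1/5.
s_2 − α = 254/85 − 3 = −1/85, so |s_2 − α| = 1/85.
Ratio = (1/85) / (1/5) = 1/17.

1/17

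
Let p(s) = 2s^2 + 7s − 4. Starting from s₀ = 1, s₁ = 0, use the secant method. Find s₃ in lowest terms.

36/71

p(1) = 5, p(0) = −4. s₂ = 0 − (−4)·(0 − 1)/((−4) − 5) = 4/9.
p(0) = −4, p(4/9) = −40/81. s₃ = (4/9) − (−40/81)·((4/9) − 0)/((−40/81) − (−4)) = 36/71.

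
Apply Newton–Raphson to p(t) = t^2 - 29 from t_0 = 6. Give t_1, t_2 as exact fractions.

p'(t) = 2t.
p(6) = 7, p'(6) = 12, so t_1 = 6 - 7/12 = 65/12.
p(65/12) = 49/144, p'(65/12) = 65/6, so t_2 = (65/12) - (49/144)/(65/6) = 8401/1560.

t_1 = 65/12, t_2 = 8401/1560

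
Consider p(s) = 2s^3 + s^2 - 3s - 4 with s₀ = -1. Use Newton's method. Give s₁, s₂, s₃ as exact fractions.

p'(s) = 6s^2 + 2s - 3.
p(-1) = -2, p'(-1) = 1, so s₁ = (-1) - (-2)/1 = 1.
p(1) = -4, p'(1) = 5, so s₂ = 1 - (-4)/5 = 9/5.
p(9/5) = 688/125, p'(9/5) = 501/25, so s₃ = (9/5) - (688/125)/(501/25) = 3821/2505.

s₁ = 1, s₂ = 9/5, s₃ = 3821/2505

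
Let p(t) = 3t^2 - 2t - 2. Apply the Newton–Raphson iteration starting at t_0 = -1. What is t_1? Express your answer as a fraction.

p'(t) = 6t - 2.
p(-1) = 3, p'(-1) = -8, so t_1 = (-1) - 3/(-8) = -5/8.

-5/8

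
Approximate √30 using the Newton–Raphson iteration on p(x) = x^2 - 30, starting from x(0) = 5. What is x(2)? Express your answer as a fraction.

241/44

p'(x) = 2x.
p(5) = -5, p'(5) = 10, so x(1) = 5 - (-5)/10 = 11/2.
p(11/2) = 1/4, p'(11/2) = 11, so x(2) = (11/2) - (1/4)/11 = 241/44.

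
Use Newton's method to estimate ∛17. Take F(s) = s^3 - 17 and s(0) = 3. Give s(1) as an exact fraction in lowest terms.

71/27

F'(s) = 3s^2.
F(3) = 10, F'(3) = 27, so s(1) = 3 - 10/27 = 71/27.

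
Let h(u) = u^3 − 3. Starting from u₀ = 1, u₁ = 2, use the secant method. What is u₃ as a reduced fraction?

h(1) = −2, h(2) = 5. u₂ = 2 − 5·(2 − 1)/(5 − (−2)) = 9/7.
h(2) = 5, h(9/7) = −300/343. u₃ = (9/7) − (−300/343)·((9/7) − 2)/((−300/343) − 5) = 561/403.

561/403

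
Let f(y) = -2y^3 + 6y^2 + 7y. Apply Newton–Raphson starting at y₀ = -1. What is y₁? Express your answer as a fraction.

-10/11

f'(y) = -6y^2 + 12y + 7.
f(-1) = 1, f'(-1) = -11, so y₁ = (-1) - 1/(-11) = -10/11.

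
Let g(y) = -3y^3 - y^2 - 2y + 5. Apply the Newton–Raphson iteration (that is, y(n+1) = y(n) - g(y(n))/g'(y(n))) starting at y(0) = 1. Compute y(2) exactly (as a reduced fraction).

g'(y) = -9y^2 - 2y - 2.
g(1) = -1, g'(1) = -13, so y(1) = 1 - (-1)/(-13) = 12/13.
g(12/13) = -127/2197, g'(12/13) = -1946/169, so y(2) = (12/13) - (-127/2197)/(-1946/169) = 23225/25298.

23225/25298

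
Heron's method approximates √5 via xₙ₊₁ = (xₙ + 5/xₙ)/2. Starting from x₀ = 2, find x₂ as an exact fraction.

161/72

x₁ = (2 + 5/2)/2 = 9/4.
x₂ = (9/4 + 5/(9/4))/2 = 161/72.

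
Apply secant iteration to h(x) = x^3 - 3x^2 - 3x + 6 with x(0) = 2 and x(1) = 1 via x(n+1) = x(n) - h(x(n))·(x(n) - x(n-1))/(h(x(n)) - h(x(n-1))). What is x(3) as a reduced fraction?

h(2) = -4, h(1) = 1. x(2) = 1 - 1·(1 - 2)/(1 - (-4)) = 6/5.
h(1) = 1, h(6/5) = -24/125. x(3) = (6/5) - (-24/125)·((6/5) - 1)/((-24/125) - 1) = 174/149.

174/149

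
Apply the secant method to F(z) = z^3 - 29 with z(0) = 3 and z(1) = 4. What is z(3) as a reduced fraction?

157673/51397

F(3) = -2, F(4) = 35. z(2) = 4 - 35·(4 - 3)/(35 - (-2)) = 113/37.
F(4) = 35, F(113/37) = -26040/50653. z(3) = (113/37) - (-26040/50653)·((113/37) - 4)/((-26040/50653) - 35) = 157673/51397.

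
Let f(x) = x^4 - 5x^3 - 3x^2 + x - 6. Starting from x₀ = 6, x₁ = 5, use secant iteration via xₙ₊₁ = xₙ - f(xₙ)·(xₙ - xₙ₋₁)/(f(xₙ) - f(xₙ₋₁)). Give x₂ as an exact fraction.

f(6) = 108, f(5) = -76. x₂ = 5 - (-76)·(5 - 6)/((-76) - 108) = 249/46.

249/46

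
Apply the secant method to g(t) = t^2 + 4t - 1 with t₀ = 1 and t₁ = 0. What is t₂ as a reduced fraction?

g(1) = 4, g(0) = -1. t₂ = 0 - (-1)·(0 - 1)/((-1) - 4) = 1/5.

1/5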